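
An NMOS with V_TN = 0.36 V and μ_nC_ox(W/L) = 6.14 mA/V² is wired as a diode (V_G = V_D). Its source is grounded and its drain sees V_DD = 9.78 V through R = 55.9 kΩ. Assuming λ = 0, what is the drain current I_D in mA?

With gate tied to drain, V_GS = V_DS ≥ V_GS − V_TN, so the device is in saturation.
KCL at the drain: ½ k_n (V_GS − V_TN)² = (V_DD − V_GS)/R.
Let x = V_GS − 0.36. Then 172 x² + x − 9.42 = 0, giving x = 0.231 V (positive root), so V_GS = 0.591 V.
I_D = (V_DD − V_GS)/R = (9.78 − 0.591) / 55.9 = 0.164 mA.

I_D = 0.164 mA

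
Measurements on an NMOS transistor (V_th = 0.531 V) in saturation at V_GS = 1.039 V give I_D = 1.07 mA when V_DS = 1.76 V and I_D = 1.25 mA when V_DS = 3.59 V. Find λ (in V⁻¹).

λ = 0.110 V⁻¹

With V_GS fixed, I_D ∝ (1 + λ V_DS) in saturation, so I_D2/I_D1 = (1 + λ V_DS2)/(1 + λ V_DS1).
1.25/1.07 = 1.168 = (1 + 3.59 λ)/(1 + 1.76 λ).
Solving: λ (I_D1 V_DS2 − I_D2 V_DS1) = I_D2 − I_D1, so λ = (1.25 − 1.07) / (1.07 × 3.59 − 1.25 × 1.76) = 0.18 / 1.64 = 0.11 V⁻¹.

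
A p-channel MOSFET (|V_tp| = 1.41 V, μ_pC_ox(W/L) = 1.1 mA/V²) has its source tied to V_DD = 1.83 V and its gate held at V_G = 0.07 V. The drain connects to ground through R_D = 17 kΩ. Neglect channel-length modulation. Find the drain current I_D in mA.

I_D = 0.0674 mA

V_SG = V_DD − V_G = 1.83 − 0.07 = 1.76 V, so V_ov = 1.76 − 1.41 = 0.35 V.
Assume saturation: I_D = ½ k_p V_ov² = 0.5 × 1.1 × 0.35² = 0.0674 mA, giving V_SD = V_DD − I_D R_D = 1.83 − 0.0674 × 17 = 0.685 V.
V_SD = 0.685 V ≥ V_ov = 0.35 V, confirming saturation.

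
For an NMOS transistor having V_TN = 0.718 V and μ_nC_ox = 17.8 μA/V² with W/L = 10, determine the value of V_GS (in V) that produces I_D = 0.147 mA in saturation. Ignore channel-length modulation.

k_n = μ_nC_ox · (W/L) = 0.178 mA/V².
In saturation I_D = ½ k_n (V_GS − V_TN)², so V_GS − V_TN = √(2 I_D / k_n) = √(2 × 0.147 / 0.178) = 1.29 V.
V_GS = 0.718 + 1.29 = 2 V.

V_GS = 2.00 V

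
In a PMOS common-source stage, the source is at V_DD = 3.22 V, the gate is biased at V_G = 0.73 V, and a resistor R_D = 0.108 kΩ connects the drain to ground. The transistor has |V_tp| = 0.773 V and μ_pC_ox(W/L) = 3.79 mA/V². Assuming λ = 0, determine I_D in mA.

I_D = 5.59 mA

V_SG = V_DD − V_G = 3.22 − 0.73 = 2.49 V, so V_ov = 2.49 − 0.773 = 1.72 V.
Assume saturation: I_D = ½ k_p V_ov² = 0.5 × 3.79 × 1.72² = 5.59 mA, giving V_SD = V_DD − I_D R_D = 3.22 − 5.59 × 0.108 = 2.62 V.
V_SD = 2.62 V ≥ V_ov = 1.72 V, confirming saturation.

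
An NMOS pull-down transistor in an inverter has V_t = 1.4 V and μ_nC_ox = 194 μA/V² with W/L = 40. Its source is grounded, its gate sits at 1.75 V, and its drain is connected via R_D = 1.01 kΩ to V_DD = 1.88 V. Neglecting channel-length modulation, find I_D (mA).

V_GS = V_G = 1.75 V, so V_ov = 1.75 − 1.4 = 0.35 V.
k_n = μ_nC_ox · (W/L) = 7.76 mA/V².
Assume saturation: I_D = ½ k_n V_ov² = 0.5 × 7.76 × 0.35² = 0.475 mA, giving V_DS = V_DD − I_D R_D = 1.88 − 0.475 × 1.01 = 1.4 V.
V_DS = 1.4 V ≥ V_ov = 0.35 V, confirming saturation.

I_D = 0.475 mA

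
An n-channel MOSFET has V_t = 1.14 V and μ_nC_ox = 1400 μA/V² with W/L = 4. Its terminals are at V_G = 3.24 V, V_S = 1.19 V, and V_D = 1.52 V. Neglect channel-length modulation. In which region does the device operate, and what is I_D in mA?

Triode; I_D = 1.38 mA

V_GS = V_G − V_S = 3.24 − 1.19 = 2.05 V; V_DS = V_D − V_S = 1.52 − 1.19 = 0.33 V.
k_n = μ_nC_ox · (W/L) = 5.6 mA/V².
V_ov = V_GS − V_t = 2.05 − 1.14 = 0.91 V.
Since V_DS = 0.33 V < V_ov = 0.91 V, the device is in the triode region.
I_D = k_n [V_ov · V_DS − ½ V_DS²] = 5.6 × [0.91 × 0.33 − 0.5 × 0.33²] = 1.38 mA.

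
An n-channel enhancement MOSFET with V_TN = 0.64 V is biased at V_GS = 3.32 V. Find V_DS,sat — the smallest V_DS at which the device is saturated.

The boundary between triode and saturation is V_DS = V_GS − V_TN = V_ov.
V_ov = 3.32 − 0.64 = 2.68 V.

V_DS,sat = 2.68 V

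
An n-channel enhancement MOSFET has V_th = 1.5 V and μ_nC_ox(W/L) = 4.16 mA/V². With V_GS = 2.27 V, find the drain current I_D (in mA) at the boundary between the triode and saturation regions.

I_D = 1.23 mA

At the boundary V_DS = V_ov = V_GS − V_th = 2.27 − 1.5 = 0.77 V.
I_D = ½ k_n V_ov² = 0.5 × 4.16 × 0.77² = 1.23 mA.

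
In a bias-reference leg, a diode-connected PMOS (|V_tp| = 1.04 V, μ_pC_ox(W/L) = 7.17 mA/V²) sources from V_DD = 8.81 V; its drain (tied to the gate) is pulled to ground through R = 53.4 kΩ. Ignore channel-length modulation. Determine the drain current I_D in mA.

I_D = 0.142 mA

With gate tied to drain, V_SG = V_SD ≥ V_SG − |V_tp|, so the device is in saturation.
KCL at the drain: ½ k_p (V_SG − |V_tp|)² = (V_DD − V_SG)/R.
Let x = V_SG − 1.04. Then 191 x² + x − 7.77 = 0, giving x = 0.199 V (positive root), so V_SG = 1.24 V.
I_D = (V_DD − V_SG)/R = (8.81 − 1.24) / 53.4 = 0.142 mA.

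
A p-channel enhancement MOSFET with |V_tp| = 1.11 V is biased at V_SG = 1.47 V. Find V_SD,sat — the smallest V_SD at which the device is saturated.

The boundary between triode and saturation is V_SD = V_SG − |V_tp| = V_ov.
V_ov = 1.47 − 1.11 = 0.36 V.

V_SD,sat = 0.360 V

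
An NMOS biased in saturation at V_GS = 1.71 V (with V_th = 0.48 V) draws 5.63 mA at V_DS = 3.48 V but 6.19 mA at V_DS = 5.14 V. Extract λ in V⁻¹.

With V_GS fixed, I_D ∝ (1 + λ V_DS) in saturation, so I_D2/I_D1 = (1 + λ V_DS2)/(1 + λ V_DS1).
6.19/5.63 = 1.099 = (1 + 5.14 λ)/(1 + 3.48 λ).
Solving: λ (I_D1 V_DS2 − I_D2 V_DS1) = I_D2 − I_D1, so λ = (6.19 − 5.63) / (5.63 × 5.14 − 6.19 × 3.48) = 0.56 / 7.4 = 0.0757 V⁻¹.

λ = 0.0757 V⁻¹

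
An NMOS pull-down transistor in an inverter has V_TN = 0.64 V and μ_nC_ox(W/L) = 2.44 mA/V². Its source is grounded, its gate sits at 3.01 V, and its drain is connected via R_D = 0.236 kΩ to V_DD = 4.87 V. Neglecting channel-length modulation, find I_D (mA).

V_GS = V_G = 3.01 V, so V_ov = 3.01 − 0.64 = 2.37 V.
Assume saturation: I_D = ½ k_n V_ov² = 0.5 × 2.44 × 2.37² = 6.85 mA, giving V_DS = V_DD − I_D R_D = 4.87 − 6.85 × 0.236 = 3.25 V.
V_DS = 3.25 V ≥ V_ov = 2.37 V, confirming saturation.

I_D = 6.85 mA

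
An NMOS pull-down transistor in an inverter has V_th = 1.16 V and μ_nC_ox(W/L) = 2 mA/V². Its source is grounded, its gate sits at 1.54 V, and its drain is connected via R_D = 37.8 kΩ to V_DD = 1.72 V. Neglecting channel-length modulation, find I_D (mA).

I_D = 0.0438 mA

V_GS = V_G = 1.54 V, so V_ov = 1.54 − 1.16 = 0.38 V.
Assume saturation: I_D = ½ k_n V_ov² = 0.5 × 2 × 0.38² = 0.144 mA, giving V_DS = V_DD − I_D R_D = 1.72 − 0.144 × 37.8 = -3.74 V.
But -3.74 V < V_ov = 0.38 V, so the device is actually in triode.
In triode I_D = k_n[V_ov V_DS − ½ V_DS²] and I_D = (V_DD − V_DS)/R_D. Equating: 37.8 V_DS² − 29.73 V_DS + 1.72 = 0, giving V_DS = 0.0629 V (the root below V_ov).
I_D = (1.72 − 0.0629) / 37.8 = 0.0438 mA.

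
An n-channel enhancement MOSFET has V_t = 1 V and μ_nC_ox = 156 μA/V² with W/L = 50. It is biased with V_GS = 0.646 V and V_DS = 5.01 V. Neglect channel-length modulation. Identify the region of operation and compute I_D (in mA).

V_GS = 0.646 V < V_t = 1 V, so the transistor is in cutoff.

Cutoff; I_D = 0 mA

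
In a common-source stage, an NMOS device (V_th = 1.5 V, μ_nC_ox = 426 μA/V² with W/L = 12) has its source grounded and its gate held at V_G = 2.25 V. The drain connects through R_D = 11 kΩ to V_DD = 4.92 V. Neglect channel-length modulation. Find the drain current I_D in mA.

V_GS = V_G = 2.25 V, so V_ov = 2.25 − 1.5 = 0.75 V.
k_n = μ_nC_ox · (W/L) = 5.112 mA/V².
Assume saturation: I_D = ½ k_n V_ov² = 0.5 × 5.112 × 0.75² = 1.44 mA, giving V_DS = V_DD − I_D R_D = 4.92 − 1.44 × 11 = -10.9 V.
But -10.9 V < V_ov = 0.75 V, so the device is actually in triode.
In triode I_D = k_n[V_ov V_DS − ½ V_DS²] and I_D = (V_DD − V_DS)/R_D. Equating: 28.1 V_DS² − 43.17 V_DS + 4.92 = 0, giving V_DS = 0.124 V (the root below V_ov).
I_D = (4.92 − 0.124) / 11 = 0.436 mA.

I_D = 0.436 mA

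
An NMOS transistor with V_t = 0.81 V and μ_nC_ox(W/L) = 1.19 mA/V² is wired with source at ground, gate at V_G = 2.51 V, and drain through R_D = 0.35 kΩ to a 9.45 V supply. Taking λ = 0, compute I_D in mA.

V_GS = V_G = 2.51 V, so V_ov = 2.51 − 0.81 = 1.7 V.
Assume saturation: I_D = ½ k_n V_ov² = 0.5 × 1.19 × 1.7² = 1.72 mA, giving V_DS = V_DD − I_D R_D = 9.45 − 1.72 × 0.35 = 8.85 V.
V_DS = 8.85 V ≥ V_ov = 1.7 V, confirming saturation.

I_D = 1.72 mA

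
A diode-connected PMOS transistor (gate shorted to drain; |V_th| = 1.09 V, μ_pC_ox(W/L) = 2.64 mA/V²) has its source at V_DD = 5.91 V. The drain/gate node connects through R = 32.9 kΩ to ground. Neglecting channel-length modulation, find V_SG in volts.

V_SG = 1.41 V

With gate tied to drain, V_SG = V_SD ≥ V_SG − |V_th|, so the device is in saturation.
KCL at the drain: ½ k_p (V_SG − |V_th|)² = (V_DD − V_SG)/R.
Let x = V_SG − 1.09. Then 43.4 x² + x − 4.82 = 0, giving x = 0.322 V (positive root), so V_SG = 1.41 V.
I_D = (V_DD − V_SG)/R = (5.91 − 1.41) / 32.9 = 0.137 mA.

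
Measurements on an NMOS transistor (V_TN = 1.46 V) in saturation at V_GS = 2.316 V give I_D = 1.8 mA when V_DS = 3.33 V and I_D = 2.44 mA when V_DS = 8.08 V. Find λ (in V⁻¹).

λ = 0.0997 V⁻¹

With V_GS fixed, I_D ∝ (1 + λ V_DS) in saturation, so I_D2/I_D1 = (1 + λ V_DS2)/(1 + λ V_DS1).
2.44/1.8 = 1.356 = (1 + 8.08 λ)/(1 + 3.33 λ).
Solving: λ (I_D1 V_DS2 − I_D2 V_DS1) = I_D2 − I_D1, so λ = (2.44 − 1.8) / (1.8 × 8.08 − 2.44 × 3.33) = 0.64 / 6.42 = 0.0997 V⁻¹.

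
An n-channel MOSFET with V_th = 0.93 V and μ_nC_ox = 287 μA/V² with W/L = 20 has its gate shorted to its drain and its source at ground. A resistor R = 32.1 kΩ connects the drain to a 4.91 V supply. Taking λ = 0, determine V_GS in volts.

With gate tied to drain, V_GS = V_DS ≥ V_GS − V_th, so the device is in saturation.
k_n = μ_nC_ox · (W/L) = 5.74 mA/V².
KCL at the drain: ½ k_n (V_GS − V_th)² = (V_DD − V_GS)/R.
Let x = V_GS − 0.93. Then 92.1 x² + x − 3.98 = 0, giving x = 0.202 V (positive root), so V_GS = 1.13 V.
I_D = (V_DD − V_GS)/R = (4.91 − 1.13) / 32.1 = 0.118 mA.

V_GS = 1.13 V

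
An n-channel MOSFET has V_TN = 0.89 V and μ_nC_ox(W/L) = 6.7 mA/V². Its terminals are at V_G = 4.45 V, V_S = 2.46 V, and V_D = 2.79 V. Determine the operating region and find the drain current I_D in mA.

V_GS = V_G − V_S = 4.45 − 2.46 = 1.99 V; V_DS = V_D − V_S = 2.79 − 2.46 = 0.33 V.
V_ov = V_GS − V_TN = 1.99 − 0.89 = 1.1 V.
Since V_DS = 0.33 V < V_ov = 1.1 V, the device is in the triode region.
I_D = k_n [V_ov · V_DS − ½ V_DS²] = 6.7 × [1.1 × 0.33 − 0.5 × 0.33²] = 2.07 mA.

Triode; I_D = 2.07 mA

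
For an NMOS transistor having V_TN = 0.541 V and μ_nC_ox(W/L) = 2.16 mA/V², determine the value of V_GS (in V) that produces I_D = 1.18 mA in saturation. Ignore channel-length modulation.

In saturation I_D = ½ k_n (V_GS − V_TN)², so V_GS − V_TN = √(2 I_D / k_n) = √(2 × 1.18 / 2.16) = 1.05 V.
V_GS = 0.541 + 1.05 = 1.59 V.

V_GS = 1.59 V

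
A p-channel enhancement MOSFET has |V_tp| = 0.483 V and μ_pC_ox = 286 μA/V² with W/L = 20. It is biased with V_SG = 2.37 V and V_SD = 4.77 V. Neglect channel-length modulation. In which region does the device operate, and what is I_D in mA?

Saturation; I_D = 10.2 mA

k_p = μ_pC_ox · (W/L) = 5.72 mA/V².
V_ov = V_SG − |V_tp| = 2.37 − 0.483 = 1.89 V.
Since V_SD = 4.77 V ≥ V_ov = 1.89 V, the device is in saturation.
I_D = ½ k_p V_ov² = 0.5 × 5.72 × 1.89² = 10.2 mA.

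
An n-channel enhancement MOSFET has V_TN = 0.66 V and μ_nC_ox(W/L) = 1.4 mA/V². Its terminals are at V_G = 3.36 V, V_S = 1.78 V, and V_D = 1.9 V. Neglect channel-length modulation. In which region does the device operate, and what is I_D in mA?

V_GS = V_G − V_S = 3.36 − 1.78 = 1.58 V; V_DS = V_D − V_S = 1.9 − 1.78 = 0.12 V.
V_ov = V_GS − V_TN = 1.58 − 0.66 = 0.92 V.
Since V_DS = 0.12 V < V_ov = 0.92 V, the device is in the triode region.
I_D = k_n [V_ov · V_DS − ½ V_DS²] = 1.4 × [0.92 × 0.12 − 0.5 × 0.12²] = 0.144 mA.

Triode; I_D = 0.144 mA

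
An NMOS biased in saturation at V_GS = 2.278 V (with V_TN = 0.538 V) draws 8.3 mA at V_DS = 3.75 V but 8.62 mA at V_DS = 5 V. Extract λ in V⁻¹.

With V_GS fixed, I_D ∝ (1 + λ V_DS) in saturation, so I_D2/I_D1 = (1 + λ V_DS2)/(1 + λ V_DS1).
8.62/8.3 = 1.039 = (1 + 5 λ)/(1 + 3.75 λ).
Solving: λ (I_D1 V_DS2 − I_D2 V_DS1) = I_D2 − I_D1, so λ = (8.62 − 8.3) / (8.3 × 5 − 8.62 × 3.75) = 0.32 / 9.18 = 0.0349 V⁻¹.

λ = 0.0349 V⁻¹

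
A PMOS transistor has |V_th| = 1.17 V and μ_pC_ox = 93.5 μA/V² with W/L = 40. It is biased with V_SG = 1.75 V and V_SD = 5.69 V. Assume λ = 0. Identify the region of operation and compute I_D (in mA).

k_p = μ_pC_ox · (W/L) = 3.74 mA/V².
V_ov = V_SG − |V_th| = 1.75 − 1.17 = 0.58 V.
Since V_SD = 5.69 V ≥ V_ov = 0.58 V, the device is in saturation.
I_D = ½ k_p V_ov² = 0.5 × 3.74 × 0.58² = 0.629 mA.

Saturation; I_D = 0.629 mA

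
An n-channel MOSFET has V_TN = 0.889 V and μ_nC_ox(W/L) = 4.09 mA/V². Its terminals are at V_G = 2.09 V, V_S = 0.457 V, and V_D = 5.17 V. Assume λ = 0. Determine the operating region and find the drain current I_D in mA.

V_GS = V_G − V_S = 2.09 − 0.457 = 1.63 V; V_DS = V_D − V_S = 5.17 − 0.457 = 4.71 V.
V_ov = V_GS − V_TN = 1.63 − 0.889 = 0.744 V.
Since V_DS = 4.71 V ≥ V_ov = 0.744 V, the device is in saturation.
I_D = ½ k_n V_ov² = 0.5 × 4.09 × 0.744² = 1.13 mA.

Saturation; I_D = 1.13 mA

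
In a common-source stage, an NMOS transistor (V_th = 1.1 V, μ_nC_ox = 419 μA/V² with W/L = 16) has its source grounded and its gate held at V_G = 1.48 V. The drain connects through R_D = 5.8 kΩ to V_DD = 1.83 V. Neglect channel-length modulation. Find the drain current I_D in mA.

V_GS = V_G = 1.48 V, so V_ov = 1.48 − 1.1 = 0.38 V.
k_n = μ_nC_ox · (W/L) = 6.704 mA/V².
Assume saturation: I_D = ½ k_n V_ov² = 0.5 × 6.704 × 0.38² = 0.484 mA, giving V_DS = V_DD − I_D R_D = 1.83 − 0.484 × 5.8 = -0.977 V.
But -0.977 V < V_ov = 0.38 V, so the device is actually in triode.
In triode I_D = k_n[V_ov V_DS − ½ V_DS²] and I_D = (V_DD − V_DS)/R_D. Equating: 19.4 V_DS² − 15.78 V_DS + 1.83 = 0, giving V_DS = 0.14 V (the root below V_ov).
I_D = (1.83 − 0.14) / 5.8 = 0.291 mA.

I_D = 0.291 mA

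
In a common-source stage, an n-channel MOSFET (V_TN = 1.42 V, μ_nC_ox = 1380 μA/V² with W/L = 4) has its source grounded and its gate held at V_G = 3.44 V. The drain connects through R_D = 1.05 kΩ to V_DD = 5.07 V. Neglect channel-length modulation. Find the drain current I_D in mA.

I_D = 4.41 mA

V_GS = V_G = 3.44 V, so V_ov = 3.44 − 1.42 = 2.02 V.
k_n = μ_nC_ox · (W/L) = 5.52 mA/V².
Assume saturation: I_D = ½ k_n V_ov² = 0.5 × 5.52 × 2.02² = 11.3 mA, giving V_DS = V_DD − I_D R_D = 5.07 − 11.3 × 1.05 = -6.75 V.
But -6.75 V < V_ov = 2.02 V, so the device is actually in triode.
In triode I_D = k_n[V_ov V_DS − ½ V_DS²] and I_D = (V_DD − V_DS)/R_D. Equating: 2.9 V_DS² − 12.71 V_DS + 5.07 = 0, giving V_DS = 0.444 V (the root below V_ov).
I_D = (5.07 − 0.444) / 1.05 = 4.41 mA.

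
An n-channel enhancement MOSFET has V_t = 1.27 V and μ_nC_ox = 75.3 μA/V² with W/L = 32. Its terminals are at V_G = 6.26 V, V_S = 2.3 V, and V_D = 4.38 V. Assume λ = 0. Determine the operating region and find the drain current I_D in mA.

Triode; I_D = 8.27 mA

V_GS = V_G − V_S = 6.26 − 2.3 = 3.96 V; V_DS = V_D − V_S = 4.38 − 2.3 = 2.08 V.
k_n = μ_nC_ox · (W/L) = 2.41 mA/V².
V_ov = V_GS − V_t = 3.96 − 1.27 = 2.69 V.
Since V_DS = 2.08 V < V_ov = 2.69 V, the device is in the triode region.
I_D = k_n [V_ov · V_DS − ½ V_DS²] = 2.41 × [2.69 × 2.08 − 0.5 × 2.08²] = 8.27 mA.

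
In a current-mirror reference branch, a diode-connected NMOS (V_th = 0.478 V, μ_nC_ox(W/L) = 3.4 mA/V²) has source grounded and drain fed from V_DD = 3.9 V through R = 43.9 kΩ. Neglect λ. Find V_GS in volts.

V_GS = 0.686 V

With gate tied to drain, V_GS = V_DS ≥ V_GS − V_th, so the device is in saturation.
KCL at the drain: ½ k_n (V_GS − V_th)² = (V_DD − V_GS)/R.
Let x = V_GS − 0.478. Then 74.6 x² + x − 3.422 = 0, giving x = 0.208 V (positive root), so V_GS = 0.686 V.
I_D = (V_DD − V_GS)/R = (3.9 − 0.686) / 43.9 = 0.0732 mA.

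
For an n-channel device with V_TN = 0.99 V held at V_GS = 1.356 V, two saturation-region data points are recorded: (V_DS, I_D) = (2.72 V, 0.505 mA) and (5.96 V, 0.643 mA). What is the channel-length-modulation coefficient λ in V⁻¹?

With V_GS fixed, I_D ∝ (1 + λ V_DS) in saturation, so I_D2/I_D1 = (1 + λ V_DS2)/(1 + λ V_DS1).
0.643/0.505 = 1.273 = (1 + 5.96 λ)/(1 + 2.72 λ).
Solving: λ (I_D1 V_DS2 − I_D2 V_DS1) = I_D2 − I_D1, so λ = (0.643 − 0.505) / (0.505 × 5.96 − 0.643 × 2.72) = 0.138 / 1.26 = 0.109 V⁻¹.

λ = 0.109 V⁻¹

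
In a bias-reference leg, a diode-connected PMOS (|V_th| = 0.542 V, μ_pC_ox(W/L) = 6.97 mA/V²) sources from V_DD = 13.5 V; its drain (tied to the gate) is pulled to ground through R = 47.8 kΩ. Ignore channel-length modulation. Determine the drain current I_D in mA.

With gate tied to drain, V_SG = V_SD ≥ V_SG − |V_th|, so the device is in saturation.
KCL at the drain: ½ k_p (V_SG − |V_th|)² = (V_DD − V_SG)/R.
Let x = V_SG − 0.542. Then 167 x² + x − 12.96 = 0, giving x = 0.276 V (positive root), so V_SG = 0.818 V.
I_D = (V_DD − V_SG)/R = (13.5 − 0.818) / 47.8 = 0.265 mA.

I_D = 0.265 mA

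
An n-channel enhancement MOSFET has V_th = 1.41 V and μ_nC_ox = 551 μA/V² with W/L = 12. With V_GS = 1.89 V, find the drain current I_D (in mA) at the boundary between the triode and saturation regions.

I_D = 0.762 mA

At the boundary V_DS = V_ov = V_GS − V_th = 1.89 − 1.41 = 0.48 V.
k_n = μ_nC_ox · (W/L) = 6.612 mA/V².
I_D = ½ k_n V_ov² = 0.5 × 6.612 × 0.48² = 0.762 mA.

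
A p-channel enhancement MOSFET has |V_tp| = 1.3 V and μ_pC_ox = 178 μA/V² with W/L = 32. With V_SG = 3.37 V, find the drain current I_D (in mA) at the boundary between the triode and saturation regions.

I_D = 12.2 mA

At the boundary V_SD = V_ov = V_SG − |V_tp| = 3.37 − 1.3 = 2.07 V.
k_p = μ_pC_ox · (W/L) = 5.696 mA/V².
I_D = ½ k_p V_ov² = 0.5 × 5.696 × 2.07² = 12.2 mA.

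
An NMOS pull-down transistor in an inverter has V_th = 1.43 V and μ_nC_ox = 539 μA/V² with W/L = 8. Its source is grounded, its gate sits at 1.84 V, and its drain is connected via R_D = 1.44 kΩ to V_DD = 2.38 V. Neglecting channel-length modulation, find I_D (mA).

I_D = 0.362 mA

V_GS = V_G = 1.84 V, so V_ov = 1.84 − 1.43 = 0.41 V.
k_n = μ_nC_ox · (W/L) = 4.312 mA/V².
Assume saturation: I_D = ½ k_n V_ov² = 0.5 × 4.312 × 0.41² = 0.362 mA, giving V_DS = V_DD − I_D R_D = 2.38 − 0.362 × 1.44 = 1.86 V.
V_DS = 1.86 V ≥ V_ov = 0.41 V, confirming saturation.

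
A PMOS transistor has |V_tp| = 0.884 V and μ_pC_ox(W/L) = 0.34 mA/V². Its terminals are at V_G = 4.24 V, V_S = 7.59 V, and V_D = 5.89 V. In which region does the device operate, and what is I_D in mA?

Triode; I_D = 0.934 mA

V_SG = V_S − V_G = 7.59 − 4.24 = 3.35 V; V_SD = V_S − V_D = 7.59 − 5.89 = 1.7 V.
V_ov = V_SG − |V_tp| = 3.35 − 0.884 = 2.47 V.
Since V_SD = 1.7 V < V_ov = 2.47 V, the device is in the triode region.
I_D = k_p [V_ov · V_SD − ½ V_SD²] = 0.34 × [2.47 × 1.7 − 0.5 × 1.7²] = 0.934 mA.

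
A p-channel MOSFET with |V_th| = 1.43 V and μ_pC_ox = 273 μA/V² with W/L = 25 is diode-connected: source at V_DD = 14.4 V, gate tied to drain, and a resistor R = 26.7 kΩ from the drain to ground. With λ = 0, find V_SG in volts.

With gate tied to drain, V_SG = V_SD ≥ V_SG − |V_th|, so the device is in saturation.
k_p = μ_pC_ox · (W/L) = 6.825 mA/V².
KCL at the drain: ½ k_p (V_SG − |V_th|)² = (V_DD − V_SG)/R.
Let x = V_SG − 1.43. Then 91.1 x² + x − 12.97 = 0, giving x = 0.372 V (positive root), so V_SG = 1.8 V.
I_D = (V_DD − V_SG)/R = (14.4 − 1.8) / 26.7 = 0.472 mA.

V_SG = 1.80 V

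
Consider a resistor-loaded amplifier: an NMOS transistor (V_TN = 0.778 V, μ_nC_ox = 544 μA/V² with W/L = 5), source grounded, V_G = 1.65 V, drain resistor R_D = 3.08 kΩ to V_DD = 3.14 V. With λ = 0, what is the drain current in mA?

V_GS = V_G = 1.65 V, so V_ov = 1.65 − 0.778 = 0.872 V.
k_n = μ_nC_ox · (W/L) = 2.72 mA/V².
Assume saturation: I_D = ½ k_n V_ov² = 0.5 × 2.72 × 0.872² = 1.03 mA, giving V_DS = V_DD − I_D R_D = 3.14 − 1.03 × 3.08 = -0.0451 V.
But -0.0451 V < V_ov = 0.872 V, so the device is actually in triode.
In triode I_D = k_n[V_ov V_DS − ½ V_DS²] and I_D = (V_DD − V_DS)/R_D. Equating: 4.19 V_DS² − 8.305 V_DS + 3.14 = 0, giving V_DS = 0.508 V (the root below V_ov).
I_D = (3.14 − 0.508) / 3.08 = 0.854 mA.

I_D = 0.854 mA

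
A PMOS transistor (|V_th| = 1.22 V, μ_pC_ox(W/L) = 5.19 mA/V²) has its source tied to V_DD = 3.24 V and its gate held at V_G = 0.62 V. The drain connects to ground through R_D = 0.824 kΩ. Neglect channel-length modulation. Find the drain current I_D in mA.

I_D = 3.25 mA

V_SG = V_DD − V_G = 3.24 − 0.62 = 2.62 V, so V_ov = 2.62 − 1.22 = 1.4 V.
Assume saturation: I_D = ½ k_p V_ov² = 0.5 × 5.19 × 1.4² = 5.09 mA, giving V_SD = V_DD − I_D R_D = 3.24 − 5.09 × 0.824 = -0.951 V.
But -0.951 V < V_ov = 1.4 V, so the device is actually in triode.
In triode I_D = k_p[V_ov V_SD − ½ V_SD²] and I_D = (V_DD − V_SD)/R_D. Equating: 2.14 V_SD² − 6.987 V_SD + 3.24 = 0, giving V_SD = 0.56 V (the root below V_ov).
I_D = (3.24 − 0.56) / 0.824 = 3.25 mA.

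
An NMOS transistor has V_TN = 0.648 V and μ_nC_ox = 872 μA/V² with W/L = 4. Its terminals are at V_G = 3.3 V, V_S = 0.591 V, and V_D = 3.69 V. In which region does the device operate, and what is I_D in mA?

Saturation; I_D = 7.41 mA

V_GS = V_G − V_S = 3.3 − 0.591 = 2.71 V; V_DS = V_D − V_S = 3.69 − 0.591 = 3.1 V.
k_n = μ_nC_ox · (W/L) = 3.488 mA/V².
V_ov = V_GS − V_TN = 2.71 − 0.648 = 2.06 V.
Since V_DS = 3.1 V ≥ V_ov = 2.06 V, the device is in saturation.
I_D = ½ k_n V_ov² = 0.5 × 3.488 × 2.06² = 7.41 mA.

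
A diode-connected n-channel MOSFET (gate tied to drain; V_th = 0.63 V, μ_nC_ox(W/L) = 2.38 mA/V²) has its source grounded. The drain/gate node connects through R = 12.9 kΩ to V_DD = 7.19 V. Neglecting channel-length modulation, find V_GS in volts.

V_GS = 1.25 V

With gate tied to drain, V_GS = V_DS ≥ V_GS − V_th, so the device is in saturation.
KCL at the drain: ½ k_n (V_GS − V_th)² = (V_DD − V_GS)/R.
Let x = V_GS − 0.63. Then 15.4 x² + x − 6.56 = 0, giving x = 0.622 V (positive root), so V_GS = 1.25 V.
I_D = (V_DD − V_GS)/R = (7.19 − 1.25) / 12.9 = 0.46 mA.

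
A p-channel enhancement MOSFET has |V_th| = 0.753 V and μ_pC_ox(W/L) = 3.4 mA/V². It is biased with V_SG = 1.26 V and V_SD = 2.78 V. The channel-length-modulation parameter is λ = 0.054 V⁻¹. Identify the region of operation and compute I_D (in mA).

V_ov = V_SG − |V_th| = 1.26 − 0.753 = 0.507 V.
Since V_SD = 2.78 V ≥ V_ov = 0.507 V, the device is in saturation.
I_D = ½ k_p V_ov² (1 + λ V_SD) = 0.5 × 3.4 × 0.507² × (1 + 0.054 × 2.78) = 0.503 mA.

Saturation; I_D = 0.503 mA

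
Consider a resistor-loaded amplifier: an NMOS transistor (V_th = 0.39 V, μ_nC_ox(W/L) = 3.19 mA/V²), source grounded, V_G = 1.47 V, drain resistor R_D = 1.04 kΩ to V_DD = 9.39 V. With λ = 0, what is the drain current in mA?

I_D = 1.86 mA

V_GS = V_G = 1.47 V, so V_ov = 1.47 − 0.39 = 1.08 V.
Assume saturation: I_D = ½ k_n V_ov² = 0.5 × 3.19 × 1.08² = 1.86 mA, giving V_DS = V_DD − I_D R_D = 9.39 − 1.86 × 1.04 = 7.46 V.
V_DS = 7.46 V ≥ V_ov = 1.08 V, confirming saturation.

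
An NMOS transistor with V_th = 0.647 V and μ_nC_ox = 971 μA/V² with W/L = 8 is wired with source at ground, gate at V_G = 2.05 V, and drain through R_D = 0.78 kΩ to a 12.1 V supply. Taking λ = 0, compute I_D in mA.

I_D = 7.65 mA

V_GS = V_G = 2.05 V, so V_ov = 2.05 − 0.647 = 1.4 V.
k_n = μ_nC_ox · (W/L) = 7.768 mA/V².
Assume saturation: I_D = ½ k_n V_ov² = 0.5 × 7.768 × 1.4² = 7.65 mA, giving V_DS = V_DD − I_D R_D = 12.1 − 7.65 × 0.78 = 6.14 V.
V_DS = 6.14 V ≥ V_ov = 1.4 V, confirming saturation.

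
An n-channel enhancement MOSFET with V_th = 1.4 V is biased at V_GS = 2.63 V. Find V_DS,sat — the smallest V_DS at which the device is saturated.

V_DS,sat = 1.23 V

The boundary between triode and saturation is V_DS = V_GS − V_th = V_ov.
V_ov = 2.63 − 1.4 = 1.23 V.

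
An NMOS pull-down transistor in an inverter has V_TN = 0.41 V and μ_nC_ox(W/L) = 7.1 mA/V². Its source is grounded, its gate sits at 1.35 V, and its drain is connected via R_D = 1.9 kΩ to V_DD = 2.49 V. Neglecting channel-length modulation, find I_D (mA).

V_GS = V_G = 1.35 V, so V_ov = 1.35 − 0.41 = 0.94 V.
Assume saturation: I_D = ½ k_n V_ov² = 0.5 × 7.1 × 0.94² = 3.14 mA, giving V_DS = V_DD − I_D R_D = 2.49 − 3.14 × 1.9 = -3.47 V.
But -3.47 V < V_ov = 0.94 V, so the device is actually in triode.
In triode I_D = k_n[V_ov V_DS − ½ V_DS²] and I_D = (V_DD − V_DS)/R_D. Equating: 6.74 V_DS² − 13.68 V_DS + 2.49 = 0, giving V_DS = 0.202 V (the root below V_ov).
I_D = (2.49 − 0.202) / 1.9 = 1.2 mA.

I_D = 1.20 mA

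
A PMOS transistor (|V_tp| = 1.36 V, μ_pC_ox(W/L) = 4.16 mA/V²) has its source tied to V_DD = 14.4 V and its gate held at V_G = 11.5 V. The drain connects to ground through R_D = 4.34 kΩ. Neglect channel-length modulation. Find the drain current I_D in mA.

V_SG = V_DD − V_G = 14.4 − 11.5 = 2.9 V, so V_ov = 2.9 − 1.36 = 1.54 V.
Assume saturation: I_D = ½ k_p V_ov² = 0.5 × 4.16 × 1.54² = 4.93 mA, giving V_SD = V_DD − I_D R_D = 14.4 − 4.93 × 4.34 = -7.01 V.
But -7.01 V < V_ov = 1.54 V, so the device is actually in triode.
In triode I_D = k_p[V_ov V_SD − ½ V_SD²] and I_D = (V_DD − V_SD)/R_D. Equating: 9.03 V_SD² − 28.8 V_SD + 14.4 = 0, giving V_SD = 0.621 V (the root below V_ov).
I_D = (14.4 − 0.621) / 4.34 = 3.17 mA.

I_D = 3.17 mA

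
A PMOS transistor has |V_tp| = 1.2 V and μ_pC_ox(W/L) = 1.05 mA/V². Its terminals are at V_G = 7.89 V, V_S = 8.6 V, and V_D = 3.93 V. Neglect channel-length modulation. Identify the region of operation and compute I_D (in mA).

V_SG = V_S − V_G = 8.6 − 7.89 = 0.71 V; V_SD = V_S − V_D = 8.6 − 3.93 = 4.67 V.
V_SG = 0.71 V < |V_tp| = 1.2 V, so the transistor is in cutoff.

Cutoff; I_D = 0 mA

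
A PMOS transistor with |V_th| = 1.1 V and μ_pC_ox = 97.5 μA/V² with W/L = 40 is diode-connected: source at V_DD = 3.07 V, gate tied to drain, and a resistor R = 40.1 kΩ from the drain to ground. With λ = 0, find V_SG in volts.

V_SG = 1.25 V

With gate tied to drain, V_SG = V_SD ≥ V_SG − |V_th|, so the device is in saturation.
k_p = μ_pC_ox · (W/L) = 3.9 mA/V².
KCL at the drain: ½ k_p (V_SG − |V_th|)² = (V_DD − V_SG)/R.
Let x = V_SG − 1.1. Then 78.2 x² + x − 1.97 = 0, giving x = 0.152 V (positive root), so V_SG = 1.25 V.
I_D = (V_DD − V_SG)/R = (3.07 − 1.25) / 40.1 = 0.0453 mA.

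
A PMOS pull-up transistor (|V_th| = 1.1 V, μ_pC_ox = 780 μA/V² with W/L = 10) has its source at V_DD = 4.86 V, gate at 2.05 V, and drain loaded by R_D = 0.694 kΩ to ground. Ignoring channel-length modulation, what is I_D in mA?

I_D = 6.20 mA

V_SG = V_DD − V_G = 4.86 − 2.05 = 2.81 V, so V_ov = 2.81 − 1.1 = 1.71 V.
k_p = μ_pC_ox · (W/L) = 7.8 mA/V².
Assume saturation: I_D = ½ k_p V_ov² = 0.5 × 7.8 × 1.71² = 11.4 mA, giving V_SD = V_DD − I_D R_D = 4.86 − 11.4 × 0.694 = -3.05 V.
But -3.05 V < V_ov = 1.71 V, so the device is actually in triode.
In triode I_D = k_p[V_ov V_SD − ½ V_SD²] and I_D = (V_DD − V_SD)/R_D. Equating: 2.71 V_SD² − 10.26 V_SD + 4.86 = 0, giving V_SD = 0.555 V (the root below V_ov).
I_D = (4.86 − 0.555) / 0.694 = 6.2 mA.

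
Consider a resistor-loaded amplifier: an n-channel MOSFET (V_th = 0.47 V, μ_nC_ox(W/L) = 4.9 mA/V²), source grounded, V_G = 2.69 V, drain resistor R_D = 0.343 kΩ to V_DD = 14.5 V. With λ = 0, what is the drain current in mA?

V_GS = V_G = 2.69 V, so V_ov = 2.69 − 0.47 = 2.22 V.
Assume saturation: I_D = ½ k_n V_ov² = 0.5 × 4.9 × 2.22² = 12.1 mA, giving V_DS = V_DD − I_D R_D = 14.5 − 12.1 × 0.343 = 10.4 V.
V_DS = 10.4 V ≥ V_ov = 2.22 V, confirming saturation.

I_D = 12.1 mA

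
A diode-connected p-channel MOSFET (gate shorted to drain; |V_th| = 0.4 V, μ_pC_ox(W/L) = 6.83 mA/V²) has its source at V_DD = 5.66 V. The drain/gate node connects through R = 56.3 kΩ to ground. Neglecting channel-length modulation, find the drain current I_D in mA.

I_D = 0.0905 mA

With gate tied to drain, V_SG = V_SD ≥ V_SG − |V_th|, so the device is in saturation.
KCL at the drain: ½ k_p (V_SG − |V_th|)² = (V_DD − V_SG)/R.
Let x = V_SG − 0.4. Then 192 x² + x − 5.26 = 0, giving x = 0.163 V (positive root), so V_SG = 0.563 V.
I_D = (V_DD − V_SG)/R = (5.66 − 0.563) / 56.3 = 0.0905 mA.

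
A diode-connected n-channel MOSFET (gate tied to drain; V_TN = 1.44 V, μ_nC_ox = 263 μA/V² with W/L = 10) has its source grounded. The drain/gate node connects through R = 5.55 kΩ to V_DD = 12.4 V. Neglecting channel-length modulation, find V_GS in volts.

With gate tied to drain, V_GS = V_DS ≥ V_GS − V_TN, so the device is in saturation.
k_n = μ_nC_ox · (W/L) = 2.63 mA/V².
KCL at the drain: ½ k_n (V_GS − V_TN)² = (V_DD − V_GS)/R.
Let x = V_GS − 1.44. Then 7.3 x² + x − 10.96 = 0, giving x = 1.16 V (positive root), so V_GS = 2.6 V.
I_D = (V_DD − V_GS)/R = (12.4 − 2.6) / 5.55 = 1.77 mA.

V_GS = 2.60 V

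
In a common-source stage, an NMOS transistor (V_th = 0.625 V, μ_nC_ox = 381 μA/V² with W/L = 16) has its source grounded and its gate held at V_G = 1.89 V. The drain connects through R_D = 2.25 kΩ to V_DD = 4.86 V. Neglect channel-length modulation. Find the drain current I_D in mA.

V_GS = V_G = 1.89 V, so V_ov = 1.89 − 0.625 = 1.26 V.
k_n = μ_nC_ox · (W/L) = 6.096 mA/V².
Assume saturation: I_D = ½ k_n V_ov² = 0.5 × 6.096 × 1.26² = 4.88 mA, giving V_DS = V_DD − I_D R_D = 4.86 − 4.88 × 2.25 = -6.11 V.
But -6.11 V < V_ov = 1.26 V, so the device is actually in triode.
In triode I_D = k_n[V_ov V_DS − ½ V_DS²] and I_D = (V_DD − V_DS)/R_D. Equating: 6.86 V_DS² − 18.35 V_DS + 4.86 = 0, giving V_DS = 0.298 V (the root below V_ov).
I_D = (4.86 − 0.298) / 2.25 = 2.03 mA.

I_D = 2.03 mA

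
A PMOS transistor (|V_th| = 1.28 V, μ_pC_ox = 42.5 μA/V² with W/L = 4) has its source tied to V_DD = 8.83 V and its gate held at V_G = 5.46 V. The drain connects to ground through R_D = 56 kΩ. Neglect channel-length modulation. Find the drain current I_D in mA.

V_SG = V_DD − V_G = 8.83 − 5.46 = 3.37 V, so V_ov = 3.37 − 1.28 = 2.09 V.
k_p = μ_pC_ox · (W/L) = 0.17 mA/V².
Assume saturation: I_D = ½ k_p V_ov² = 0.5 × 0.17 × 2.09² = 0.371 mA, giving V_SD = V_DD − I_D R_D = 8.83 − 0.371 × 56 = -12 V.
But -12 V < V_ov = 2.09 V, so the device is actually in triode.
In triode I_D = k_p[V_ov V_SD − ½ V_SD²] and I_D = (V_DD − V_SD)/R_D. Equating: 4.76 V_SD² − 20.9 V_SD + 8.83 = 0, giving V_SD = 0.474 V (the root below V_ov).
I_D = (8.83 − 0.474) / 56 = 0.149 mA.

I_D = 0.149 mA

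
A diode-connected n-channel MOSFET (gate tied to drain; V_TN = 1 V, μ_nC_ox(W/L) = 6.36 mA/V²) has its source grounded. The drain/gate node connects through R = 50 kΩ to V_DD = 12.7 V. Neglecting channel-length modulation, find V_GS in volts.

With gate tied to drain, V_GS = V_DS ≥ V_GS − V_TN, so the device is in saturation.
KCL at the drain: ½ k_n (V_GS − V_TN)² = (V_DD − V_GS)/R.
Let x = V_GS − 1. Then 159 x² + x − 11.7 = 0, giving x = 0.268 V (positive root), so V_GS = 1.27 V.
I_D = (V_DD − V_GS)/R = (12.7 − 1.27) / 50 = 0.229 mA.

V_GS = 1.27 V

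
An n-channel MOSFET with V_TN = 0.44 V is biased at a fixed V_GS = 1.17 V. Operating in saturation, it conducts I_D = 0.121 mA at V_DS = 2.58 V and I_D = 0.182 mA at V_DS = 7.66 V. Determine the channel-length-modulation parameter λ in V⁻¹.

λ = 0.133 V⁻¹

With V_GS fixed, I_D ∝ (1 + λ V_DS) in saturation, so I_D2/I_D1 = (1 + λ V_DS2)/(1 + λ V_DS1).
0.182/0.121 = 1.504 = (1 + 7.66 λ)/(1 + 2.58 λ).
Solving: λ (I_D1 V_DS2 − I_D2 V_DS1) = I_D2 − I_D1, so λ = (0.182 − 0.121) / (0.121 × 7.66 − 0.182 × 2.58) = 0.061 / 0.457 = 0.133 V⁻¹.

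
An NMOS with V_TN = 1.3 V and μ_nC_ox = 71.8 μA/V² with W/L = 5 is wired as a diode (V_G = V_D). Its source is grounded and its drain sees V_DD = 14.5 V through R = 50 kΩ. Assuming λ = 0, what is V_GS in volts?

With gate tied to drain, V_GS = V_DS ≥ V_GS − V_TN, so the device is in saturation.
k_n = μ_nC_ox · (W/L) = 0.359 mA/V².
KCL at the drain: ½ k_n (V_GS − V_TN)² = (V_DD − V_GS)/R.
Let x = V_GS − 1.3. Then 8.97 x² + x − 13.2 = 0, giving x = 1.16 V (positive root), so V_GS = 2.46 V.
I_D = (V_DD − V_GS)/R = (14.5 − 2.46) / 50 = 0.241 mA.

V_GS = 2.46 V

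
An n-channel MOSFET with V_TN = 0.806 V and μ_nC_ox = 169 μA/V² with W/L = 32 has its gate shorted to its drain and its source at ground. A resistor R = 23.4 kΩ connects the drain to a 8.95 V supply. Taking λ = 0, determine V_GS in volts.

V_GS = 1.16 V

With gate tied to drain, V_GS = V_DS ≥ V_GS − V_TN, so the device is in saturation.
k_n = μ_nC_ox · (W/L) = 5.408 mA/V².
KCL at the drain: ½ k_n (V_GS − V_TN)² = (V_DD − V_GS)/R.
Let x = V_GS − 0.806. Then 63.3 x² + x − 8.144 = 0, giving x = 0.351 V (positive root), so V_GS = 1.16 V.
I_D = (V_DD − V_GS)/R = (8.95 − 1.16) / 23.4 = 0.333 mA.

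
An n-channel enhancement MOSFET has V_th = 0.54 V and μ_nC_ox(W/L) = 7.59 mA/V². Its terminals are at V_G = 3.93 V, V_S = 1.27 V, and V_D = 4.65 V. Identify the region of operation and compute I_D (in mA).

Saturation; I_D = 17.1 mA

V_GS = V_G − V_S = 3.93 − 1.27 = 2.66 V; V_DS = V_D − V_S = 4.65 − 1.27 = 3.38 V.
V_ov = V_GS − V_th = 2.66 − 0.54 = 2.12 V.
Since V_DS = 3.38 V ≥ V_ov = 2.12 V, the device is in saturation.
I_D = ½ k_n V_ov² = 0.5 × 7.59 × 2.12² = 17.1 mA.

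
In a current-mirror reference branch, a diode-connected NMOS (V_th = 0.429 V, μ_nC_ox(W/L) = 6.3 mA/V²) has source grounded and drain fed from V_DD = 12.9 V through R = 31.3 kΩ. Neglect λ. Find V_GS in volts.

V_GS = 0.780 V

With gate tied to drain, V_GS = V_DS ≥ V_GS − V_th, so the device is in saturation.
KCL at the drain: ½ k_n (V_GS − V_th)² = (V_DD − V_GS)/R.
Let x = V_GS − 0.429. Then 98.6 x² + x − 12.47 = 0, giving x = 0.351 V (positive root), so V_GS = 0.78 V.
I_D = (V_DD − V_GS)/R = (12.9 − 0.78) / 31.3 = 0.387 mA.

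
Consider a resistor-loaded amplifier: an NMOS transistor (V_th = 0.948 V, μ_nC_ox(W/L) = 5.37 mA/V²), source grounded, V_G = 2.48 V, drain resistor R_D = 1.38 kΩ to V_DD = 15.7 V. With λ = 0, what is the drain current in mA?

V_GS = V_G = 2.48 V, so V_ov = 2.48 − 0.948 = 1.53 V.
Assume saturation: I_D = ½ k_n V_ov² = 0.5 × 5.37 × 1.53² = 6.3 mA, giving V_DS = V_DD − I_D R_D = 15.7 − 6.3 × 1.38 = 7 V.
V_DS = 7 V ≥ V_ov = 1.53 V, confirming saturation.

I_D = 6.30 mA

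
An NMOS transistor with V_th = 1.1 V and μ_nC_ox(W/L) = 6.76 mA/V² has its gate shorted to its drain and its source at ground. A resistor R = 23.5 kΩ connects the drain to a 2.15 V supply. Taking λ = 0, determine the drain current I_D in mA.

I_D = 0.0400 mA

With gate tied to drain, V_GS = V_DS ≥ V_GS − V_th, so the device is in saturation.
KCL at the drain: ½ k_n (V_GS − V_th)² = (V_DD − V_GS)/R.
Let x = V_GS − 1.1. Then 79.4 x² + x − 1.05 = 0, giving x = 0.109 V (positive root), so V_GS = 1.21 V.
I_D = (V_DD − V_GS)/R = (2.15 − 1.21) / 23.5 = 0.04 mA.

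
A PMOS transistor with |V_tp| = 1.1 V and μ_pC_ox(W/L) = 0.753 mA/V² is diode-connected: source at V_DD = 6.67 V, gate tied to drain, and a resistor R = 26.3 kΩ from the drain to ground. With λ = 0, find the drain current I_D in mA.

With gate tied to drain, V_SG = V_SD ≥ V_SG − |V_tp|, so the device is in saturation.
KCL at the drain: ½ k_p (V_SG − |V_tp|)² = (V_DD − V_SG)/R.
Let x = V_SG − 1.1. Then 9.9 x² + x − 5.57 = 0, giving x = 0.701 V (positive root), so V_SG = 1.8 V.
I_D = (V_DD − V_SG)/R = (6.67 − 1.8) / 26.3 = 0.185 mA.

I_D = 0.185 mA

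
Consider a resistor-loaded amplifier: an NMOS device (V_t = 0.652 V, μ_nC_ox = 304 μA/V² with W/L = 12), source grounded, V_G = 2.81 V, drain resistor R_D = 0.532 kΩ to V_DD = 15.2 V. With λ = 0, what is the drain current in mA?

V_GS = V_G = 2.81 V, so V_ov = 2.81 − 0.652 = 2.16 V.
k_n = μ_nC_ox · (W/L) = 3.648 mA/V².
Assume saturation: I_D = ½ k_n V_ov² = 0.5 × 3.648 × 2.16² = 8.49 mA, giving V_DS = V_DD − I_D R_D = 15.2 − 8.49 × 0.532 = 10.7 V.
V_DS = 10.7 V ≥ V_ov = 2.16 V, confirming saturation.

I_D = 8.49 mA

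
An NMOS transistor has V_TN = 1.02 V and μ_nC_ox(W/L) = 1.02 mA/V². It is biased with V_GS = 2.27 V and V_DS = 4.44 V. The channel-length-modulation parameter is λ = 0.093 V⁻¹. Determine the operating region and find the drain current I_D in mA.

Saturation; I_D = 1.13 mA

V_ov = V_GS − V_TN = 2.27 − 1.02 = 1.25 V.
Since V_DS = 4.44 V ≥ V_ov = 1.25 V, the device is in saturation.
I_D = ½ k_n V_ov² (1 + λ V_DS) = 0.5 × 1.02 × 1.25² × (1 + 0.093 × 4.44) = 1.13 mA.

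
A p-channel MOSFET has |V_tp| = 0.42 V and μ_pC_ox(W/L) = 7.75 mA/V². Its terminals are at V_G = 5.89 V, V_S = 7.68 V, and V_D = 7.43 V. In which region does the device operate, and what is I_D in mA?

Triode; I_D = 2.41 mA

V_SG = V_S − V_G = 7.68 − 5.89 = 1.79 V; V_SD = V_S − V_D = 7.68 − 7.43 = 0.25 V.
V_ov = V_SG − |V_tp| = 1.79 − 0.42 = 1.37 V.
Since V_SD = 0.25 V < V_ov = 1.37 V, the device is in the triode region.
I_D = k_p [V_ov · V_SD − ½ V_SD²] = 7.75 × [1.37 × 0.25 − 0.5 × 0.25²] = 2.41 mA.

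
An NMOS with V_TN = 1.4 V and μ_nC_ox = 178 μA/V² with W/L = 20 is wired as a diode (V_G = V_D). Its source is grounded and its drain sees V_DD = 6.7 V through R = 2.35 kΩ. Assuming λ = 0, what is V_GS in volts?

V_GS = 2.41 V

With gate tied to drain, V_GS = V_DS ≥ V_GS − V_TN, so the device is in saturation.
k_n = μ_nC_ox · (W/L) = 3.56 mA/V².
KCL at the drain: ½ k_n (V_GS − V_TN)² = (V_DD − V_GS)/R.
Let x = V_GS − 1.4. Then 4.18 x² + x − 5.3 = 0, giving x = 1.01 V (positive root), so V_GS = 2.41 V.
I_D = (V_DD − V_GS)/R = (6.7 − 2.41) / 2.35 = 1.82 mA.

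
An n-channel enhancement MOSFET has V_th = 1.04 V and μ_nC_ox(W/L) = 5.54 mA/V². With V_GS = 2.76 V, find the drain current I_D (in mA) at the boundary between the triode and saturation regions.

I_D = 8.19 mA

At the boundary V_DS = V_ov = V_GS − V_th = 2.76 − 1.04 = 1.72 V.
I_D = ½ k_n V_ov² = 0.5 × 5.54 × 1.72² = 8.19 mA.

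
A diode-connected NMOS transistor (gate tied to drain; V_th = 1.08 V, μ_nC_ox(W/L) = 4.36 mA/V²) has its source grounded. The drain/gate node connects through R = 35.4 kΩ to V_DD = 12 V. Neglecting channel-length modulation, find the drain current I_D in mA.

I_D = 0.298 mA

With gate tied to drain, V_GS = V_DS ≥ V_GS − V_th, so the device is in saturation.
KCL at the drain: ½ k_n (V_GS − V_th)² = (V_DD − V_GS)/R.
Let x = V_GS − 1.08. Then 77.2 x² + x − 10.92 = 0, giving x = 0.37 V (positive root), so V_GS = 1.45 V.
I_D = (V_DD − V_GS)/R = (12 − 1.45) / 35.4 = 0.298 mA.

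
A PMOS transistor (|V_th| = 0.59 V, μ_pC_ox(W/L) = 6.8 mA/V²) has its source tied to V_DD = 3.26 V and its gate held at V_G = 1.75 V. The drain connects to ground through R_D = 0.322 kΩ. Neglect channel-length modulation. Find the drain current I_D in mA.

V_SG = V_DD − V_G = 3.26 − 1.75 = 1.51 V, so V_ov = 1.51 − 0.59 = 0.92 V.
Assume saturation: I_D = ½ k_p V_ov² = 0.5 × 6.8 × 0.92² = 2.88 mA, giving V_SD = V_DD − I_D R_D = 3.26 − 2.88 × 0.322 = 2.33 V.
V_SD = 2.33 V ≥ V_ov = 0.92 V, confirming saturation.

I_D = 2.88 mA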